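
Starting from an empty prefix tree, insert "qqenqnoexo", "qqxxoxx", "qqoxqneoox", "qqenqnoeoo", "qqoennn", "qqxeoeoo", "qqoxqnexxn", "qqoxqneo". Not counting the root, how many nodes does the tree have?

37

For each word, the new-node count is its length minus the longest prefix already in the trie:
  "qqenqnoexo" → 10 new (q, q, e, n, q, n, o, e, x, o)
  "qqxxoxx" → prefix "qq" already present; 5 new (x, x, o, x, x)
  "qqoxqneoox" → prefix "qq" already present; 8 new (o, x, q, n, e, o, o, x)
  "qqenqnoeoo" → prefix "qqenqnoe" already present; 2 new (o, o)
  "qqoennn" → prefix "qqo" already present; 4 new (e, n, n, n)
  "qqxeoeoo" → prefix "qqx" already present; 5 new (e, o, e, o, o)
  "qqoxqnexxn" → prefix "qqoxqne" already present; 3 new (x, x, n)
  "qqoxqneo" → prefix "qqoxqneo" already present; 0 new (none)
Total nodes = 10 + 5 + 8 + 2 + 4 + 5 + 3 + 0 = 37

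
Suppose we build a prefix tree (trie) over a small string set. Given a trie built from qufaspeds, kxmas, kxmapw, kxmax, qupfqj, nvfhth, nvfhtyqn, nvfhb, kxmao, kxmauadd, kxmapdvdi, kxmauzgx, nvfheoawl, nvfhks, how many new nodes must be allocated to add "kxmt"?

1

Walking "kxmt" from the root, the first 3 characters ("kxm") follow existing edges; "t" is the first miss.
New nodes needed: |"kxmt"| − 3 = 4 − 3 = 1.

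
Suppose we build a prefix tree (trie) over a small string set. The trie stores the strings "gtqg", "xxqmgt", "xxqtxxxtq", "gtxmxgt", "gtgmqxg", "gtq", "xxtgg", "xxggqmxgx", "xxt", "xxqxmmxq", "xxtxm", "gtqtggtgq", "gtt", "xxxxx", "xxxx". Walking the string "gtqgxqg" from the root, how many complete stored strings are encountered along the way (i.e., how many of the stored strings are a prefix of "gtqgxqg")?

2

Check each prefix of "gtqgxqg" against the stored set — each match is an end-marker on the path.
Prefixes of the query that are stored words: "gtq", "gtqg"
Count: 2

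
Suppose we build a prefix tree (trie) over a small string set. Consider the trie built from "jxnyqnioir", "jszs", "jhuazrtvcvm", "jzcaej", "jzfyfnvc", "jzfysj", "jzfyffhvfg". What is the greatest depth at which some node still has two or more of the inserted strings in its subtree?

5

Look for the deepest trie node that still has at least two words in its subtree.
"jzfyffhvfg" and "jzfyfnvc" agree on "jzfyf" (5 characters) before diverging; nothing deeper is shared.
Longest shared-prefix length: 5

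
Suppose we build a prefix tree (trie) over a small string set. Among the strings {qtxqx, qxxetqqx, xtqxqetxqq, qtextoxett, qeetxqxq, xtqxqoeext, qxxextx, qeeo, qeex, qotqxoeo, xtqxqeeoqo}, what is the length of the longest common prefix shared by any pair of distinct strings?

6

Look for the deepest trie node that still has at least two words in its subtree.
e.g. "xtqxqeeoqo" and "xtqxqetxqq" share the prefix "xtqxqe" of length 6; no pair shares a longer one.
Longest shared-prefix length: 6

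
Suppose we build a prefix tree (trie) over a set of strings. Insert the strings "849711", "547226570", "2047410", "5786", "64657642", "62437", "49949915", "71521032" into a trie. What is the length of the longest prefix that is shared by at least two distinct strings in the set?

Look for the deepest trie node that still has at least two words in its subtree.
e.g. "547226570" and "5786" share the prefix "5" of length 1; no pair shares a longer one.
Longest shared-prefix length: 1

1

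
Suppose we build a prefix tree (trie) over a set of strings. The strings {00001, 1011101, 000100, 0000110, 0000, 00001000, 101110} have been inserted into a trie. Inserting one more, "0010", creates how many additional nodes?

2

The longest prefix of "0010" already in the trie is "00" (length 2).
Each of the 2 remaining characters creates one node.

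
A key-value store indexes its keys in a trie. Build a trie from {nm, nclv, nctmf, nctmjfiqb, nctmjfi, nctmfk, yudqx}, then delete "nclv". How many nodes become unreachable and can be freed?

A node on "nclv"'s path can go only if nothing else ends at it or branches off below it.
The suffix "lv" (2 nodes) is used only by "nclv"; the node for "nc" still has the child "t", so pruning stops there.
Nodes removed: 2

2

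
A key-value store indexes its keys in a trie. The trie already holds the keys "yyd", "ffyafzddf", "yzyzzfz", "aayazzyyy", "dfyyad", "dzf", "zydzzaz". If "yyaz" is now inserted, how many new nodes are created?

2

Walking "yyaz" from the root, the first 2 characters ("yy") follow existing edges; "a" is the first miss.
New nodes needed: |"yyaz"| − 2 = 4 − 2 = 2.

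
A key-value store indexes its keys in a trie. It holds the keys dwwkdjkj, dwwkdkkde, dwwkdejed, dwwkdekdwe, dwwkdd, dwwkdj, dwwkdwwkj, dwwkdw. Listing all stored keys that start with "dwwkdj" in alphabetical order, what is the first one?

DFS of the "dwwkdj" subtree visits, in order: "dwwkdj", "dwwkdjkj"
The 1st is dwwkdj.

dwwkdj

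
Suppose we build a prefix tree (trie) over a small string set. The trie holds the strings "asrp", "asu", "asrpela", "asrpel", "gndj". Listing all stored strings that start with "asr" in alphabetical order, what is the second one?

asrpel

Words with prefix "asr", in lexicographic order: "asrp", "asrpel", "asrpela"
The 2nd is asrpel.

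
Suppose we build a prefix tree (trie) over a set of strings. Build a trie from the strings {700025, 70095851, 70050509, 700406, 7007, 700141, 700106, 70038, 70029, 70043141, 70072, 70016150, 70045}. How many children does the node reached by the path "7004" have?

Walk "7004" from the root, arriving at one node.
Characters that immediately follow "7004" among the stored strings: {0, 3, 5}.
That node has 3 child edges.

3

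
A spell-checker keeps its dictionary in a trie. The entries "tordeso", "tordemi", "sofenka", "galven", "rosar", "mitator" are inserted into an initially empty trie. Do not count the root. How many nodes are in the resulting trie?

34

For each word, the new-node count is its length minus the longest prefix already in the trie:
  "tordeso" → 7 new (t, o, r, d, e, s, o)
  "tordemi" → prefix "torde" already present; 2 new (m, i)
  "sofenka" → 7 new (s, o, f, e, n, k, a)
  "galven" → 6 new (g, a, l, v, e, n)
  "rosar" → 5 new (r, o, s, a, r)
  "mitator" → 7 new (m, i, t, a, t, o, r)
Total nodes = 7 + 2 + 7 + 6 + 5 + 7 = 34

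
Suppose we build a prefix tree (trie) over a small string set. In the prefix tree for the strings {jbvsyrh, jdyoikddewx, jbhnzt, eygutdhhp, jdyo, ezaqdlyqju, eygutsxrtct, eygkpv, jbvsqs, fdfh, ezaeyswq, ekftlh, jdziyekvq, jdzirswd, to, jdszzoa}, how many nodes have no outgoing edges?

Leaves are exactly the stored words that no other stored word extends.
Those words: "ekftlh", "eygkpv", "eygutdhhp", "eygutsxrtct", "ezaeyswq", "ezaqdlyqju", "fdfh", "jbhnzt", "jbvsqs", "jbvsyrh", "jdszzoa", "jdyoikddewx", "jdzirswd", "jdziyekvq", "to"
Leaf count: 15

15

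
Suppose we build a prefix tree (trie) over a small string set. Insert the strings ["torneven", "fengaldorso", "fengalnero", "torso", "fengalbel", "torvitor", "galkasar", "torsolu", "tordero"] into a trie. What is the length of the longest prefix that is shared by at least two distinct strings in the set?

6

Look for the deepest trie node that still has at least two words in its subtree.
"fengalbel" and "fengaldorso" agree on "fengal" (6 characters) before diverging; nothing deeper is shared.
Longest shared-prefix length: 6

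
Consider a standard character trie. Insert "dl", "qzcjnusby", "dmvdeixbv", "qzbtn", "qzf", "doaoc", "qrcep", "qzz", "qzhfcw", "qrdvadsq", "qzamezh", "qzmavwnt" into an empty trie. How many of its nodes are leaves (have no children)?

Leaves are exactly the stored words that no other stored word extends.
Those words: "dl", "dmvdeixbv", "doaoc", "qrcep", "qrdvadsq", "qzamezh", "qzbtn", "qzcjnusby", "qzf", "qzhfcw", "qzmavwnt", "qzz"
Leaf count: 12

12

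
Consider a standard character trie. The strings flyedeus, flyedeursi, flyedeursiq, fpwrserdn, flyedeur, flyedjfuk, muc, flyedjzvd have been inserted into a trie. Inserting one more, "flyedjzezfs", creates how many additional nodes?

4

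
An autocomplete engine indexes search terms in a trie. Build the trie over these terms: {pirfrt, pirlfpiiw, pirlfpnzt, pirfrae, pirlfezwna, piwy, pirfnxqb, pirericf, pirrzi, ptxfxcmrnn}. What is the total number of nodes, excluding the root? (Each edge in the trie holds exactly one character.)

45

Insert word by word; a character creates a node only if that edge doesn't already exist:
  "pirfrt" → 6 new (p, i, r, f, r, t)
  "pirlfpiiw" → prefix "pir" already present; 6 new (l, f, p, i, i, w)
  "pirlfpnzt" → prefix "pirlfp" already present; 3 new (n, z, t)
  "pirfrae" → prefix "pirfr" already present; 2 new (a, e)
  "pirlfezwna" → prefix "pirlf" already present; 5 new (e, z, w, n, a)
  "piwy" → prefix "pi" already present; 2 new (w, y)
  "pirfnxqb" → prefix "pirf" already present; 4 new (n, x, q, b)
  "pirericf" → prefix "pir" already present; 5 new (e, r, i, c, f)
  "pirrzi" → prefix "pir" already present; 3 new (r, z, i)
  "ptxfxcmrnn" → prefix "p" already present; 9 new (t, x, f, x, c, m, r, n, n)
Total nodes = 6 + 6 + 3 + 2 + 5 + 2 + 4 + 5 + 3 + 9 = 45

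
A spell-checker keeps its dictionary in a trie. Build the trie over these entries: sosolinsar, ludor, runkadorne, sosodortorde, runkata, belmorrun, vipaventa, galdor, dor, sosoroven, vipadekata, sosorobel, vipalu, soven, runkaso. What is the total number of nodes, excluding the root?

83

Insert word by word; a character creates a node only if that edge doesn't already exist:
  "sosolinsar" → 10 new (s, o, s, o, l, i, n, s, a, r)
  "ludor" → 5 new (l, u, d, o, r)
  "runkadorne" → 10 new (r, u, n, k, a, d, o, r, n, e)
  "sosodortorde" → prefix "soso" already present; 8 new (d, o, r, t, o, r, d, e)
  "runkata" → prefix "runka" already present; 2 new (t, a)
  "belmorrun" → 9 new (b, e, l, m, o, r, r, u, n)
  "vipaventa" → 9 new (v, i, p, a, v, e, n, t, a)
  "galdor" → 6 new (g, a, l, d, o, r)
  "dor" → 3 new (d, o, r)
  "sosoroven" → prefix "soso" already present; 5 new (r, o, v, e, n)
  "vipadekata" → prefix "vipa" already present; 6 new (d, e, k, a, t, a)
  "sosorobel" → prefix "sosoro" already present; 3 new (b, e, l)
  "vipalu" → prefix "vipa" already present; 2 new (l, u)
  "soven" → prefix "so" already present; 3 new (v, e, n)
  "runkaso" → prefix "runka" already present; 2 new (s, o)
Total nodes = 10 + 5 + 10 + 8 + 2 + 9 + 9 + 6 + 3 + 5 + 6 + 3 + 2 + 3 + 2 = 83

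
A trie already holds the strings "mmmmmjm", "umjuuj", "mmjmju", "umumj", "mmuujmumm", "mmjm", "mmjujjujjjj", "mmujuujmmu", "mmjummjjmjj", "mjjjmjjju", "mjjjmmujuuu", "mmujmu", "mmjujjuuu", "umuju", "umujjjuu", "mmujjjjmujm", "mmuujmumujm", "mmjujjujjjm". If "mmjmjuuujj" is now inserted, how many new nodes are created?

4

"mmjmju" is already a path in the trie; the remaining "uujj" must be added.
So 10 − 6 = 4 new nodes.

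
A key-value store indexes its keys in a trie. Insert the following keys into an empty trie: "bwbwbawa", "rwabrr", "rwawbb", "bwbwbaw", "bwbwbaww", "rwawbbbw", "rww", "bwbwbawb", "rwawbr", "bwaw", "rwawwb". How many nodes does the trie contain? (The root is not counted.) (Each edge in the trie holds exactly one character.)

Trace insertions, counting only characters that open a new branch:
  "bwbwbawa" → 8 new (b, w, b, w, b, a, w, a)
  "rwabrr" → 6 new (r, w, a, b, r, r)
  "rwawbb" → prefix "rwa" already present; 3 new (w, b, b)
  "bwbwbaw" → prefix "bwbwbaw" already present; 0 new (none)
  "bwbwbaww" → prefix "bwbwbaw" already present; 1 new (w)
  "rwawbbbw" → prefix "rwawbb" already present; 2 new (b, w)
  "rww" → prefix "rw" already present; 1 new (w)
  "bwbwbawb" → prefix "bwbwbaw" already present; 1 new (b)
  "rwawbr" → prefix "rwawb" already present; 1 new (r)
  "bwaw" → prefix "bw" already present; 2 new (a, w)
  "rwawwb" → prefix "rwaw" already present; 2 new (w, b)
Total nodes = 8 + 6 + 3 + 0 + 1 + 2 + 1 + 1 + 1 + 2 + 2 = 27

27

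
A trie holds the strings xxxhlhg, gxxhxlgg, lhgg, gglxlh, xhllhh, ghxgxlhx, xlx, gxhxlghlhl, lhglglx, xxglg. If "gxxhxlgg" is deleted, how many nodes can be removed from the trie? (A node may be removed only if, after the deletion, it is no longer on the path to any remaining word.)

6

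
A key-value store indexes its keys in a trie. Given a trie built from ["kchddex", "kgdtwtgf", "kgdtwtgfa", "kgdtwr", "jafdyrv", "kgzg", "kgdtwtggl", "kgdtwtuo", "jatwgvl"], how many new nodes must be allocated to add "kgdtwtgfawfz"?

The longest prefix of "kgdtwtgfawfz" already in the trie is "kgdtwtgfa" (length 9).
Each of the 3 remaining characters creates one node.

3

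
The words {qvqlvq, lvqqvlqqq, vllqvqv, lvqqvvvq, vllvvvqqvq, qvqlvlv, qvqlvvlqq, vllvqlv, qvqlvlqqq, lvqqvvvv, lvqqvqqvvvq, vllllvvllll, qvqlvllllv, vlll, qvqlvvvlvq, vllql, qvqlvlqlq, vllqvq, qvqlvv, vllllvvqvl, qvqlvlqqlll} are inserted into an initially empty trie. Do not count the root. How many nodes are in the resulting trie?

For each word, the new-node count is its length minus the longest prefix already in the trie:
  "qvqlvq" → 6 new (q, v, q, l, v, q)
  "lvqqvlqqq" → 9 new (l, v, q, q, v, l, q, q, q)
  "vllqvqv" → 7 new (v, l, l, q, v, q, v)
  "lvqqvvvq" → prefix "lvqqv" already present; 3 new (v, v, q)
  "vllvvvqqvq" → prefix "vll" already present; 7 new (v, v, v, q, q, v, q)
  "qvqlvlv" → prefix "qvqlv" already present; 2 new (l, v)
  "qvqlvvlqq" → prefix "qvqlv" already present; 4 new (v, l, q, q)
  "vllvqlv" → prefix "vllv" already present; 3 new (q, l, v)
  "qvqlvlqqq" → prefix "qvqlvl" already present; 3 new (q, q, q)
  "lvqqvvvv" → prefix "lvqqvvv" already present; 1 new (v)
  "lvqqvqqvvvq" → prefix "lvqqv" already present; 6 new (q, q, v, v, v, q)
  "vllllvvllll" → prefix "vll" already present; 8 new (l, l, v, v, l, l, l, l)
  "qvqlvllllv" → prefix "qvqlvl" already present; 4 new (l, l, l, v)
  "vlll" → prefix "vlll" already present; 0 new (none)
  "qvqlvvvlvq" → prefix "qvqlvv" already present; 4 new (v, l, v, q)
  "vllql" → prefix "vllq" already present; 1 new (l)
  "qvqlvlqlq" → prefix "qvqlvlq" already present; 2 new (l, q)
  "vllqvq" → prefix "vllqvq" already present; 0 new (none)
  "qvqlvv" → prefix "qvqlvv" already present; 0 new (none)
  "vllllvvqvl" → prefix "vllllvv" already present; 3 new (q, v, l)
  "qvqlvlqqlll" → prefix "qvqlvlqq" already present; 3 new (l, l, l)
Total nodes = 6 + 9 + 7 + 3 + 7 + 2 + 4 + 3 + 3 + 1 + 6 + 8 + 4 + 0 + 4 + 1 + 2 + 0 + 0 + 3 + 3 = 76

76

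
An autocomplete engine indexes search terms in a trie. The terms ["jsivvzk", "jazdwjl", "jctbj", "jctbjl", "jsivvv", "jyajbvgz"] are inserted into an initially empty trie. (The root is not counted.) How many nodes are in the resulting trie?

26

Insert word by word; a character creates a node only if that edge doesn't already exist:
  "jsivvzk" → 7 new (j, s, i, v, v, z, k)
  "jazdwjl" → prefix "j" already present; 6 new (a, z, d, w, j, l)
  "jctbj" → prefix "j" already present; 4 new (c, t, b, j)
  "jctbjl" → prefix "jctbj" already present; 1 new (l)
  "jsivvv" → prefix "jsivv" already present; 1 new (v)
  "jyajbvgz" → prefix "j" already present; 7 new (y, a, j, b, v, g, z)
Total nodes = 7 + 6 + 4 + 1 + 1 + 7 = 26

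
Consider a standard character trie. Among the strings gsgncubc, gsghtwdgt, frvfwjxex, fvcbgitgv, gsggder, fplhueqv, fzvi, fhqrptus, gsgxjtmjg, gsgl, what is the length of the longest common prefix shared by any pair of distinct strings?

3

The deepest shared node is where two words last agree before diverging.
"gsggder" and "gsghtwdgt" agree on "gsg" (3 characters) before diverging; nothing deeper is shared.
Longest shared-prefix length: 3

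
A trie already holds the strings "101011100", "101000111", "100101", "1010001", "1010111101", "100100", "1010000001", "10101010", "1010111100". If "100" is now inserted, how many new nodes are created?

0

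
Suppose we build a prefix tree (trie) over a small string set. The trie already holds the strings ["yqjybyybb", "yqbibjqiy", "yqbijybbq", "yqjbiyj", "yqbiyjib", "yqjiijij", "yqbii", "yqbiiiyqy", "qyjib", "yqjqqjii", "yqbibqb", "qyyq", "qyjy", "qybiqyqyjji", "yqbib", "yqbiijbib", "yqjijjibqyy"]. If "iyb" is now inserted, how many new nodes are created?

3

"iyb" shares no prefix with any stored word, so all 3 characters open new nodes.
3 − 0 = 3 new nodes.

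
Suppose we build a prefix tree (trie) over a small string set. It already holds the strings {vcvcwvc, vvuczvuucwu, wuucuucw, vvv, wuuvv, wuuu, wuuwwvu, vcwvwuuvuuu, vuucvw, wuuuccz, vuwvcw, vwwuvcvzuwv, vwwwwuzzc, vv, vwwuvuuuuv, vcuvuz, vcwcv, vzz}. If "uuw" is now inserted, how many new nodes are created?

3

"uuw" shares no prefix with any stored word, so all 3 characters open new nodes.
3 − 0 = 3 new nodes.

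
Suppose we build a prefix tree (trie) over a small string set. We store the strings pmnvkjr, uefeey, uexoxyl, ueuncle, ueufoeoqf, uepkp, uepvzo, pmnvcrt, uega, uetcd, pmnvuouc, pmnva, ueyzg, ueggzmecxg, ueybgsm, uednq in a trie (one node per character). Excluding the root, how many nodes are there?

65

Insert word by word; a character creates a node only if that edge doesn't already exist:
  "pmnvkjr" → 7 new (p, m, n, v, k, j, r)
  "uefeey" → 6 new (u, e, f, e, e, y)
  "uexoxyl" → prefix "ue" already present; 5 new (x, o, x, y, l)
  "ueuncle" → prefix "ue" already present; 5 new (u, n, c, l, e)
  "ueufoeoqf" → prefix "ueu" already present; 6 new (f, o, e, o, q, f)
  "uepkp" → prefix "ue" already present; 3 new (p, k, p)
  "uepvzo" → prefix "uep" already present; 3 new (v, z, o)
  "pmnvcrt" → prefix "pmnv" already present; 3 new (c, r, t)
  "uega" → prefix "ue" already present; 2 new (g, a)
  "uetcd" → prefix "ue" already present; 3 new (t, c, d)
  "pmnvuouc" → prefix "pmnv" already present; 4 new (u, o, u, c)
  "pmnva" → prefix "pmnv" already present; 1 new (a)
  "ueyzg" → prefix "ue" already present; 3 new (y, z, g)
  "ueggzmecxg" → prefix "ueg" already present; 7 new (g, z, m, e, c, x, g)
  "ueybgsm" → prefix "uey" already present; 4 new (b, g, s, m)
  "uednq" → prefix "ue" already present; 3 new (d, n, q)
Total nodes = 7 + 6 + 5 + 5 + 6 + 3 + 3 + 3 + 2 + 3 + 4 + 1 + 3 + 7 + 4 + 3 = 65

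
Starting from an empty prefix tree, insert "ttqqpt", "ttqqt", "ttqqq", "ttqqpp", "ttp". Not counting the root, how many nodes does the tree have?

10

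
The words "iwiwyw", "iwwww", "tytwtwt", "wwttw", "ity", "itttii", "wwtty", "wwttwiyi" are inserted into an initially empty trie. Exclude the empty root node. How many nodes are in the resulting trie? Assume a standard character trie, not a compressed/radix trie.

31

Insert word by word; a character creates a node only if that edge doesn't already exist:
  "iwiwyw" → 6 new (i, w, i, w, y, w)
  "iwwww" → prefix "iw" already present; 3 new (w, w, w)
  "tytwtwt" → 7 new (t, y, t, w, t, w, t)
  "wwttw" → 5 new (w, w, t, t, w)
  "ity" → prefix "i" already present; 2 new (t, y)
  "itttii" → prefix "it" already present; 4 new (t, t, i, i)
  "wwtty" → prefix "wwtt" already present; 1 new (y)
  "wwttwiyi" → prefix "wwttw" already present; 3 new (i, y, i)
Total nodes = 6 + 3 + 7 + 5 + 2 + 4 + 1 + 3 = 31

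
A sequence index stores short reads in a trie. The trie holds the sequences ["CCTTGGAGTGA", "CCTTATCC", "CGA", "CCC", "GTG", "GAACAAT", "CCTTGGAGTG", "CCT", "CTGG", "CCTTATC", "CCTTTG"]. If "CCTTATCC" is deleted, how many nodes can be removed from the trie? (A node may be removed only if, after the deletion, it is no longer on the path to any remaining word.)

After clearing the end-marker at "CCTTATCC", prune upward until reaching a node still needed by another word.
The suffix "C" (1 node) is used only by "CCTTATCC"; "CCTTATC" is itself a stored word, so pruning stops there.
Nodes removed: 1

1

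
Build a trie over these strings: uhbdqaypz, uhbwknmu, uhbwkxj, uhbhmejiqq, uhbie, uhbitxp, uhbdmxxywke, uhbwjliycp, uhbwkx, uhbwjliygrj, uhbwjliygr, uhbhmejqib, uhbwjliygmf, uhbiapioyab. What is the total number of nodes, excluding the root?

56

For each word, the new-node count is its length minus the longest prefix already in the trie:
  "uhbdqaypz" → 9 new (u, h, b, d, q, a, y, p, z)
  "uhbwknmu" → prefix "uhb" already present; 5 new (w, k, n, m, u)
  "uhbwkxj" → prefix "uhbwk" already present; 2 new (x, j)
  "uhbhmejiqq" → prefix "uhb" already present; 7 new (h, m, e, j, i, q, q)
  "uhbie" → prefix "uhb" already present; 2 new (i, e)
  "uhbitxp" → prefix "uhbi" already present; 3 new (t, x, p)
  "uhbdmxxywke" → prefix "uhbd" already present; 7 new (m, x, x, y, w, k, e)
  "uhbwjliycp" → prefix "uhbw" already present; 6 new (j, l, i, y, c, p)
  "uhbwkx" → prefix "uhbwkx" already present; 0 new (none)
  "uhbwjliygrj" → prefix "uhbwjliy" already present; 3 new (g, r, j)
  "uhbwjliygr" → prefix "uhbwjliygr" already present; 0 new (none)
  "uhbhmejqib" → prefix "uhbhmej" already present; 3 new (q, i, b)
  "uhbwjliygmf" → prefix "uhbwjliyg" already present; 2 new (m, f)
  "uhbiapioyab" → prefix "uhbi" already present; 7 new (a, p, i, o, y, a, b)
Total nodes = 9 + 5 + 2 + 7 + 2 + 3 + 7 + 6 + 0 + 3 + 0 + 3 + 2 + 7 = 56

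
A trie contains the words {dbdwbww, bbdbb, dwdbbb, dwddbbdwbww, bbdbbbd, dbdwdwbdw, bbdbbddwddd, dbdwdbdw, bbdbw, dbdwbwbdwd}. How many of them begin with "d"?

6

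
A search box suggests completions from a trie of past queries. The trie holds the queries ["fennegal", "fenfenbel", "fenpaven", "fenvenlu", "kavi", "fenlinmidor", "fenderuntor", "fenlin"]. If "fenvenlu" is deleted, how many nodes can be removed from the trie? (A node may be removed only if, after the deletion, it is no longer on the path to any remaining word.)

5

Walk "fenvenlu" from the leaf back toward the root, removing each node that no remaining word uses.
The suffix "venlu" (5 nodes) is used only by "fenvenlu"; the node for "fen" still has the child "n", so pruning stops there.
Nodes removed: 5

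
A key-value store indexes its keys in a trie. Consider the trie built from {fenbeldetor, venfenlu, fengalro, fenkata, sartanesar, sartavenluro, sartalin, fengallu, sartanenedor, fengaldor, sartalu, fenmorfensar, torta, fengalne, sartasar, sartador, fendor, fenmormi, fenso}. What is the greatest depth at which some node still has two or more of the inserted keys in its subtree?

7

Equivalently: take the maximum, over all pairs, of their longest common prefix length.
"sartanenedor" and "sartanesar" agree on "sartane" (7 characters) before diverging; nothing deeper is shared.
Longest shared-prefix length: 7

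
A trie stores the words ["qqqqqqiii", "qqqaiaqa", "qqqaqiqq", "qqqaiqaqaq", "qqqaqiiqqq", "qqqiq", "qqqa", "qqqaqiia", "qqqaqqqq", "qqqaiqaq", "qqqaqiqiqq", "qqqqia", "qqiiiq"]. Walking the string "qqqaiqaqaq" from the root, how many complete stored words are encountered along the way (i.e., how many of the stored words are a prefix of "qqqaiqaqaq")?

3

Walk "qqqaiqaqaq" from the root; an end-of-word marker is hit whenever a stored word is a prefix of "qqqaiqaqaq".
Prefixes of the query that are stored words: "qqqa", "qqqaiqaq", "qqqaiqaqaq"
Count: 3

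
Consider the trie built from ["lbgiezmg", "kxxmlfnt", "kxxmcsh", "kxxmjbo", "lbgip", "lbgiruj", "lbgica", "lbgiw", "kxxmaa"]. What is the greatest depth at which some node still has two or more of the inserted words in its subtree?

4

Look for the deepest trie node that still has at least two words in its subtree.
e.g. "kxxmaa" and "kxxmcsh" share the prefix "kxxm" of length 4; no pair shares a longer one.
Longest shared-prefix length: 4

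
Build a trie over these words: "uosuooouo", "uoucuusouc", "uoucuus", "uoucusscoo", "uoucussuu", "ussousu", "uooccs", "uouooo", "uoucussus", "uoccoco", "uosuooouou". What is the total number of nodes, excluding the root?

44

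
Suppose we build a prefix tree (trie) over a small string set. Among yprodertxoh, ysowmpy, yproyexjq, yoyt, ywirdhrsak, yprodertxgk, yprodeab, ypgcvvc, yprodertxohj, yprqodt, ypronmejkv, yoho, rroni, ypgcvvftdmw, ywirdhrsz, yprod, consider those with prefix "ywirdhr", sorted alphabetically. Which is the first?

ywirdhrsak

Words with prefix "ywirdhr", in lexicographic order: "ywirdhrsak", "ywirdhrsz"
Position 1: ywirdhrsak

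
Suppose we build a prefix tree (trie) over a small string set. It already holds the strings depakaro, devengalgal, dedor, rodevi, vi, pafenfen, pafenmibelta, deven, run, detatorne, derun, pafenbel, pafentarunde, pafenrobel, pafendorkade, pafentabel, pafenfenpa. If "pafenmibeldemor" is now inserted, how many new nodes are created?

The longest prefix of "pafenmibeldemor" already in the trie is "pafenmibel" (length 10).
Each of the 5 remaining characters creates one node.

5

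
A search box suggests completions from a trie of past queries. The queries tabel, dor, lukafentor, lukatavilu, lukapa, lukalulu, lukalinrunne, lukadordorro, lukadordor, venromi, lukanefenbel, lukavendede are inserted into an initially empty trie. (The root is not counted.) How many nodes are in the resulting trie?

67

Trace insertions, counting only characters that open a new branch:
  "tabel" → 5 new (t, a, b, e, l)
  "dor" → 3 new (d, o, r)
  "lukafentor" → 10 new (l, u, k, a, f, e, n, t, o, r)
  "lukatavilu" → prefix "luka" already present; 6 new (t, a, v, i, l, u)
  "lukapa" → prefix "luka" already present; 2 new (p, a)
  "lukalulu" → prefix "luka" already present; 4 new (l, u, l, u)
  "lukalinrunne" → prefix "lukal" already present; 7 new (i, n, r, u, n, n, e)
  "lukadordorro" → prefix "luka" already present; 8 new (d, o, r, d, o, r, r, o)
  "lukadordor" → prefix "lukadordor" already present; 0 new (none)
  "venromi" → 7 new (v, e, n, r, o, m, i)
  "lukanefenbel" → prefix "luka" already present; 8 new (n, e, f, e, n, b, e, l)
  "lukavendede" → prefix "luka" already present; 7 new (v, e, n, d, e, d, e)
Total nodes = 5 + 3 + 10 + 6 + 2 + 4 + 7 + 8 + 0 + 7 + 8 + 7 = 67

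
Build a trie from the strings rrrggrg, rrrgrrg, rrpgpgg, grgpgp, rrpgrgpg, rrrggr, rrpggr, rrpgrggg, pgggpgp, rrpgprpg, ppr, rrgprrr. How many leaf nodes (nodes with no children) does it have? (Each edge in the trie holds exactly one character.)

11

Leaves are exactly the stored words that no other stored word extends.
Those words: "grgpgp", "pgggpgp", "ppr", "rrgprrr", "rrpggr", "rrpgpgg", "rrpgprpg", "rrpgrggg", "rrpgrgpg", "rrrggrg", "rrrgrrg"
Leaf count: 11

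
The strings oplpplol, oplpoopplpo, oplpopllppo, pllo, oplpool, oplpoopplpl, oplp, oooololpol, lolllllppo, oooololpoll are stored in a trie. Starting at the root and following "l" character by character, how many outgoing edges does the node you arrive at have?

1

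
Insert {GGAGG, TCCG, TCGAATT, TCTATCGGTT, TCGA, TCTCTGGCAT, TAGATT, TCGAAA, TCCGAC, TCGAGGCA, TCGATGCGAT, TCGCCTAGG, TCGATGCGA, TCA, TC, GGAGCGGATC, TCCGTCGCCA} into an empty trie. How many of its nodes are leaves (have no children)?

A leaf is a node with no children — equivalently, the end of a word that is not a proper prefix of any other stored word.
Those words: "GGAGCGGATC", "GGAGG", "TAGATT", "TCA", "TCCGAC", "TCCGTCGCCA", "TCGAAA", "TCGAATT", "TCGAGGCA", "TCGATGCGAT", "TCGCCTAGG", "TCTATCGGTT", "TCTCTGGCAT"
Leaf count: 13

13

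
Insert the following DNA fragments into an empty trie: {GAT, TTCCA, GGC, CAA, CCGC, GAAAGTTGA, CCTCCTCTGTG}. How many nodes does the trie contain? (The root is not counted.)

32

Trie structure (* marks end of a word):
(root)
├─ C
│  ├─ A
│  │  └─ A *
│  └─ C
│     ├─ G
│     │  └─ C *
│     └─ T
│        └─ C
│           └─ C
│              └─ T
│                 └─ C
│                    └─ T
│                       └─ G
│                          └─ T
│                             └─ G *
├─ G
│  ├─ A
│  │  ├─ A
│  │  │  └─ A
│  │  │     └─ G
│  │  │        └─ T
│  │  │           └─ T
│  │  │              └─ G
│  │  │                 └─ A *
│  │  └─ T *
│  └─ G
│     └─ C *
└─ T
   └─ T
      └─ C
         └─ C
            └─ A *
Counting every labelled node above: 32.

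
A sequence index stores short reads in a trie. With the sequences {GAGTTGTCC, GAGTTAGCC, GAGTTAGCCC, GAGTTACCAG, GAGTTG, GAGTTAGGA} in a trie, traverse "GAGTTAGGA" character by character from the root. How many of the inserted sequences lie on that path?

1

Walk "GAGTTAGGA" from the root; an end-of-word marker is hit whenever a stored word is a prefix of "GAGTTAGGA".
Prefixes of the query that are stored words: "GAGTTAGGA"
Count: 1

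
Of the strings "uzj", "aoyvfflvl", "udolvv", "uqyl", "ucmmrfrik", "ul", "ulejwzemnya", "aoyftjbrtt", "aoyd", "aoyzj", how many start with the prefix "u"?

Filter for entries beginning with "u":
Matches: "ucmmrfrik", "udolvv", "ul", "ulejwzemnya", "uqyl", "uzj"
Count: 6

6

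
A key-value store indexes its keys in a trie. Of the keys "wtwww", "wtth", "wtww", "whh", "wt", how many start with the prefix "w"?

Filter for entries beginning with "w":
Words under "w": whh, wt, wtth, wtww, wtwww
Count: 5

5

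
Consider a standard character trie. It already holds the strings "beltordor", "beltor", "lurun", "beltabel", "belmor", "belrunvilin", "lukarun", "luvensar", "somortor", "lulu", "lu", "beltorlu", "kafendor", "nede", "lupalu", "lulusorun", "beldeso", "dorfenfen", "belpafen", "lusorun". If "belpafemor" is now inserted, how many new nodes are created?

3

The longest prefix of "belpafemor" already in the trie is "belpafe" (length 7).
Each of the 3 remaining characters creates one node.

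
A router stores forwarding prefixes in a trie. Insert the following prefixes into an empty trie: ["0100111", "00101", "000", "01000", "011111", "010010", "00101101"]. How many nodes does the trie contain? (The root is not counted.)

Trace insertions, counting only characters that open a new branch:
  "0100111" → 7 new (0, 1, 0, 0, 1, 1, 1)
  "00101" → prefix "0" already present; 4 new (0, 1, 0, 1)
  "000" → prefix "00" already present; 1 new (0)
  "01000" → prefix "0100" already present; 1 new (0)
  "011111" → prefix "01" already present; 4 new (1, 1, 1, 1)
  "010010" → prefix "01001" already present; 1 new (0)
  "00101101" → prefix "00101" already present; 3 new (1, 0, 1)
Total nodes = 7 + 4 + 1 + 1 + 4 + 1 + 3 = 21

21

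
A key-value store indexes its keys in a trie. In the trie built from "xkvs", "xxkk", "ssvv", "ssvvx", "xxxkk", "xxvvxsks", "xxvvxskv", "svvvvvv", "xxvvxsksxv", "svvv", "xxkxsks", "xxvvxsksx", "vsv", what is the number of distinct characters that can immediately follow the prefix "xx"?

3

Walk "xx" from the root, arriving at one node.
Distinct next characters after "xx": k, v, x.
That node has 3 child edges.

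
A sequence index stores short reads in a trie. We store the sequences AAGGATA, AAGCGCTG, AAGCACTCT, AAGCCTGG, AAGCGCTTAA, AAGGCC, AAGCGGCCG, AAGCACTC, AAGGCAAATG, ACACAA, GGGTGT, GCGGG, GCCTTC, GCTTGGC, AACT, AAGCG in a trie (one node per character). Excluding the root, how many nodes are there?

Trace insertions, counting only characters that open a new branch:
  "AAGGATA" → 7 new (A, A, G, G, A, T, A)
  "AAGCGCTG" → prefix "AAG" already present; 5 new (C, G, C, T, G)
  "AAGCACTCT" → prefix "AAGC" already present; 5 new (A, C, T, C, T)
  "AAGCCTGG" → prefix "AAGC" already present; 4 new (C, T, G, G)
  "AAGCGCTTAA" → prefix "AAGCGCT" already present; 3 new (T, A, A)
  "AAGGCC" → prefix "AAGG" already present; 2 new (C, C)
  "AAGCGGCCG" → prefix "AAGCG" already present; 4 new (G, C, C, G)
  "AAGCACTC" → prefix "AAGCACTC" already present; 0 new (none)
  "AAGGCAAATG" → prefix "AAGGC" already present; 5 new (A, A, A, T, G)
  "ACACAA" → prefix "A" already present; 5 new (C, A, C, A, A)
  "GGGTGT" → 6 new (G, G, G, T, G, T)
  "GCGGG" → prefix "G" already present; 4 new (C, G, G, G)
  "GCCTTC" → prefix "GC" already present; 4 new (C, T, T, C)
  "GCTTGGC" → prefix "GC" already present; 5 new (T, T, G, G, C)
  "AACT" → prefix "AA" already present; 2 new (C, T)
  "AAGCG" → prefix "AAGCG" already present; 0 new (none)
Total nodes = 7 + 5 + 5 + 4 + 3 + 2 + 4 + 0 + 5 + 5 + 6 + 4 + 4 + 5 + 2 + 0 = 61

61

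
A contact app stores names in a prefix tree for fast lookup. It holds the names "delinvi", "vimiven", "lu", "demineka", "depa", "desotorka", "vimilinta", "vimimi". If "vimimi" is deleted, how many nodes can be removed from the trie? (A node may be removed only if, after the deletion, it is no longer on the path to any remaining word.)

After clearing the end-marker at "vimimi", prune upward until reaching a node still needed by another word.
The suffix "mi" (2 nodes) is used only by "vimimi"; the node for "vimi" still has the child "v", so pruning stops there.
Nodes removed: 2

2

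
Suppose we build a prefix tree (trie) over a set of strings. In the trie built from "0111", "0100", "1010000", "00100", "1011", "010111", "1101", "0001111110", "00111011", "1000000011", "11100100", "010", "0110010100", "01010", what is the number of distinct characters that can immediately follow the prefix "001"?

2

The children of the "001" node are the distinct next characters among strings starting with "001".
Distinct next characters after "001": 0, 1.
That node has 2 child edges.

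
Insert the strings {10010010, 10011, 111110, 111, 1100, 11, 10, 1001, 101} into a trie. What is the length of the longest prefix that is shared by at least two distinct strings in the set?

Equivalently: take the maximum, over all pairs, of their longest common prefix length.
"1001" and "10010010" agree on "1001" (4 characters) before diverging; nothing deeper is shared.
Longest shared-prefix length: 4

4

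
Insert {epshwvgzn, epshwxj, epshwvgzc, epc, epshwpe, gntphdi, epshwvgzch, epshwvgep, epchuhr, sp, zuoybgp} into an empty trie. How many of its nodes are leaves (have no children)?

9

Leaves are exactly the stored words that no other stored word extends.
Those words: "epchuhr", "epshwpe", "epshwvgep", "epshwvgzch", "epshwvgzn", "epshwxj", "gntphdi", "sp", "zuoybgp"
Leaf count: 9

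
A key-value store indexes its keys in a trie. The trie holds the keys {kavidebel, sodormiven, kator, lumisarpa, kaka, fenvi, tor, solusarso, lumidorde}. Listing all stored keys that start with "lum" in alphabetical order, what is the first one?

Words with prefix "lum", in lexicographic order: "lumidorde", "lumisarpa"
Position 1: lumidorde

lumidorde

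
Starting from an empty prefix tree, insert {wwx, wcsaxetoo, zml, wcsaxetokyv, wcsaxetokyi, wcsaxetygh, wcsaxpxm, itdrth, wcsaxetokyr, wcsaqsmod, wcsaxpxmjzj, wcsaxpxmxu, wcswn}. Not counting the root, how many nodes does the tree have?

43

For each word, the new-node count is its length minus the longest prefix already in the trie:
  "wwx" → 3 new (w, w, x)
  "wcsaxetoo" → prefix "w" already present; 8 new (c, s, a, x, e, t, o, o)
  "zml" → 3 new (z, m, l)
  "wcsaxetokyv" → prefix "wcsaxeto" already present; 3 new (k, y, v)
  "wcsaxetokyi" → prefix "wcsaxetoky" already present; 1 new (i)
  "wcsaxetygh" → prefix "wcsaxet" already present; 3 new (y, g, h)
  "wcsaxpxm" → prefix "wcsax" already present; 3 new (p, x, m)
  "itdrth" → 6 new (i, t, d, r, t, h)
  "wcsaxetokyr" → prefix "wcsaxetoky" already present; 1 new (r)
  "wcsaqsmod" → prefix "wcsa" already present; 5 new (q, s, m, o, d)
  "wcsaxpxmjzj" → prefix "wcsaxpxm" already present; 3 new (j, z, j)
  "wcsaxpxmxu" → prefix "wcsaxpxm" already present; 2 new (x, u)
  "wcswn" → prefix "wcs" already present; 2 new (w, n)
Total nodes = 3 + 8 + 3 + 3 + 1 + 3 + 3 + 6 + 1 + 5 + 3 + 2 + 2 = 43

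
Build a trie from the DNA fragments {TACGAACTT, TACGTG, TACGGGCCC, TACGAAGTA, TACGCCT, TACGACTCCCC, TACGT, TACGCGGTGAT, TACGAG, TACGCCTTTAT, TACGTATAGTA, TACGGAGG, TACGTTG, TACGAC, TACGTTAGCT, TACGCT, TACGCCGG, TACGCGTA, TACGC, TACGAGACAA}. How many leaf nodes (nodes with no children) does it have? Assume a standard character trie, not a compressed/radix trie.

Leaves are exactly the stored words that no other stored word extends.
Those words: "TACGAACTT", "TACGAAGTA", "TACGACTCCCC", "TACGAGACAA", "TACGCCGG", "TACGCCTTTAT", "TACGCGGTGAT", "TACGCGTA", "TACGCT", "TACGGAGG", "TACGGGCCC", "TACGTATAGTA", "TACGTG", "TACGTTAGCT", "TACGTTG"
Leaf count: 15

15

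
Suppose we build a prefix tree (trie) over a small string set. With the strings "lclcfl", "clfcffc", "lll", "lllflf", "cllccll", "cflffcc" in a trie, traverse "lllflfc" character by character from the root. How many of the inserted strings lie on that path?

Check each prefix of "lllflfc" against the stored set — each match is an end-marker on the path.
Prefixes of the query that are stored words: "lll", "lllflf"
Count: 2

2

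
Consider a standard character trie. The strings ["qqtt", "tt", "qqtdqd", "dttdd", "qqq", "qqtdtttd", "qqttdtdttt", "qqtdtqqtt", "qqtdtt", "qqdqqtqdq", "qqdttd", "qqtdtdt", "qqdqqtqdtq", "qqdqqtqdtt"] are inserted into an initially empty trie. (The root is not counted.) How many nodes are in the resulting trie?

For each word, the new-node count is its length minus the longest prefix already in the trie:
  "qqtt" → 4 new (q, q, t, t)
  "tt" → 2 new (t, t)
  "qqtdqd" → prefix "qqt" already present; 3 new (d, q, d)
  "dttdd" → 5 new (d, t, t, d, d)
  "qqq" → prefix "qq" already present; 1 new (q)
  "qqtdtttd" → prefix "qqtd" already present; 4 new (t, t, t, d)
  "qqttdtdttt" → prefix "qqtt" already present; 6 new (d, t, d, t, t, t)
  "qqtdtqqtt" → prefix "qqtdt" already present; 4 new (q, q, t, t)
  "qqtdtt" → prefix "qqtdtt" already present; 0 new (none)
  "qqdqqtqdq" → prefix "qq" already present; 7 new (d, q, q, t, q, d, q)
  "qqdttd" → prefix "qqd" already present; 3 new (t, t, d)
  "qqtdtdt" → prefix "qqtdt" already present; 2 new (d, t)
  "qqdqqtqdtq" → prefix "qqdqqtqd" already present; 2 new (t, q)
  "qqdqqtqdtt" → prefix "qqdqqtqdt" already present; 1 new (t)
Total nodes = 4 + 2 + 3 + 5 + 1 + 4 + 6 + 4 + 0 + 7 + 3 + 2 + 2 + 1 = 44

44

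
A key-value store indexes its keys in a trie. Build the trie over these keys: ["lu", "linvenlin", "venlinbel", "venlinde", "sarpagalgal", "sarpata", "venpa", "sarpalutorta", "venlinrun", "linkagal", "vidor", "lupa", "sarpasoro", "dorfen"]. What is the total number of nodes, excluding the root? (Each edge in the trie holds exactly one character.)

67

Insert word by word; a character creates a node only if that edge doesn't already exist:
  "lu" → 2 new (l, u)
  "linvenlin" → prefix "l" already present; 8 new (i, n, v, e, n, l, i, n)
  "venlinbel" → 9 new (v, e, n, l, i, n, b, e, l)
  "venlinde" → prefix "venlin" already present; 2 new (d, e)
  "sarpagalgal" → 11 new (s, a, r, p, a, g, a, l, g, a, l)
  "sarpata" → prefix "sarpa" already present; 2 new (t, a)
  "venpa" → prefix "ven" already present; 2 new (p, a)
  "sarpalutorta" → prefix "sarpa" already present; 7 new (l, u, t, o, r, t, a)
  "venlinrun" → prefix "venlin" already present; 3 new (r, u, n)
  "linkagal" → prefix "lin" already present; 5 new (k, a, g, a, l)
  "vidor" → prefix "v" already present; 4 new (i, d, o, r)
  "lupa" → prefix "lu" already present; 2 new (p, a)
  "sarpasoro" → prefix "sarpa" already present; 4 new (s, o, r, o)
  "dorfen" → 6 new (d, o, r, f, e, n)
Total nodes = 2 + 8 + 9 + 2 + 11 + 2 + 2 + 7 + 3 + 5 + 4 + 2 + 4 + 6 = 67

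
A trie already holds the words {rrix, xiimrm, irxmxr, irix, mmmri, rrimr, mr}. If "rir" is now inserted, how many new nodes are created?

The longest prefix of "rir" already in the trie is "r" (length 1).
So 3 − 1 = 2 new nodes.

2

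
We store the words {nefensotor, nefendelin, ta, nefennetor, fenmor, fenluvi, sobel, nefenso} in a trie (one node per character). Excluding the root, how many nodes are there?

37

Trace insertions, counting only characters that open a new branch:
  "nefensotor" → 10 new (n, e, f, e, n, s, o, t, o, r)
  "nefendelin" → prefix "nefen" already present; 5 new (d, e, l, i, n)
  "ta" → 2 new (t, a)
  "nefennetor" → prefix "nefen" already present; 5 new (n, e, t, o, r)
  "fenmor" → 6 new (f, e, n, m, o, r)
  "fenluvi" → prefix "fen" already present; 4 new (l, u, v, i)
  "sobel" → 5 new (s, o, b, e, l)
  "nefenso" → prefix "nefenso" already present; 0 new (none)
Total nodes = 10 + 5 + 2 + 5 + 6 + 4 + 5 + 0 = 37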